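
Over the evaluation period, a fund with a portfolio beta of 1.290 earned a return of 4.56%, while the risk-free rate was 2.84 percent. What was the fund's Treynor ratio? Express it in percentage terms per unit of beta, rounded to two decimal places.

Treynor = (R_P − R_f) / β_P = (4.56% − 2.84%) / 1.2900 = 1.72% / 1.2900 = 1.33%

1.33%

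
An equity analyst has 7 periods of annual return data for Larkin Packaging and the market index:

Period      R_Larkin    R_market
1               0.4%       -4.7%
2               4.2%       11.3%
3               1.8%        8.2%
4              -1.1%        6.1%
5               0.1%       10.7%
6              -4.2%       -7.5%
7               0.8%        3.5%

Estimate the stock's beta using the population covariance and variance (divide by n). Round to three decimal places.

Mean R_i = (0.4 + 4.2 + 1.8 − 1.1 + 0.1 − 4.2 + 0.8) / 7 = 0.2857%
Mean R_m = (-4.7 + 11.3 + 8.2 + 6.1 + 10.7 − 7.5 + 3.5) / 7 = 3.9429%
Σ(R_i − R̄_i)(R_m − R̄_m) = 81.1143  ⇒  Cov = 81.1143 / 7 = 11.5878
Σ(R_m − R̄_m)² = 328.3971  ⇒  Var(R_m) = 328.3971 / 7 = 46.9139
β = Cov / Var(R_m) = 11.5878 / 46.9139 = 0.2470

0.247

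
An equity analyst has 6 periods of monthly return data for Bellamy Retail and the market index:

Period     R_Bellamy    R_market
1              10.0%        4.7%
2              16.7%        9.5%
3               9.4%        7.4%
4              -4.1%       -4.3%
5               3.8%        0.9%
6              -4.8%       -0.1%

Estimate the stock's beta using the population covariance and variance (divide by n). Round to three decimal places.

Mean R_i = (10.0 + 16.7 + 9.4 − 4.1 + 3.8 − 4.8) / 6 = 5.1667%
Mean R_m = (4.7 + 9.5 + 7.4 − 4.3 + 0.9 − 0.1) / 6 = 3.0167%
Σ(R_i − R̄_i)(R_m − R̄_m) = 203.2233  ⇒  Cov = 203.2233 / 6 = 33.8706
Σ(R_m − R̄_m)² = 131.8083  ⇒  Var(R_m) = 131.8083 / 6 = 21.9681
β = Cov / Var(R_m) = 33.8706 / 21.9681 = 1.5418

1.542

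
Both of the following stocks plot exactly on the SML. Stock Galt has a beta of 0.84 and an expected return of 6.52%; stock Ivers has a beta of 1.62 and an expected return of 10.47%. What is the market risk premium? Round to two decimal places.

Both satisfy E(R) = R_f + β·MRP, so the slope of the SML is
MRP = (10.47% − 6.52%) / (1.62 − 0.84) = 3.95% / 0.78 = 5.0641%

5.06%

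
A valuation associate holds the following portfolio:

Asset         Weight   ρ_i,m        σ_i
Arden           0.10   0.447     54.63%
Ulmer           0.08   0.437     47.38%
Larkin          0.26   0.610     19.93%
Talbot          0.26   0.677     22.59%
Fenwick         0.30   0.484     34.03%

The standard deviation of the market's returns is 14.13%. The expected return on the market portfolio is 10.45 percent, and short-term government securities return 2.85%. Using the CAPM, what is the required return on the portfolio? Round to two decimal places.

11.55%

β_Arden = 0.447 × 54.63% / 14.13% = 1.7282
β_Ulmer = 0.437 × 47.38% / 14.13% = 1.4653
β_Larkin = 0.610 × 19.93% / 14.13% = 0.8604
β_Talbot = 0.677 × 22.59% / 14.13% = 1.0823
β_Fenwick = 0.484 × 34.03% / 14.13% = 1.1656
β_P = Σ w_i β_i = 0.10×1.7282 + 0.08×1.4653 + 0.26×0.8604 + 0.26×1.0823 + 0.30×1.1656 = 1.1448
MRP = 10.45% − 2.85% = 7.60%
E(R_P) = R_f + β_P × MRP = 2.85% + 1.1448 × 7.60% = 11.55%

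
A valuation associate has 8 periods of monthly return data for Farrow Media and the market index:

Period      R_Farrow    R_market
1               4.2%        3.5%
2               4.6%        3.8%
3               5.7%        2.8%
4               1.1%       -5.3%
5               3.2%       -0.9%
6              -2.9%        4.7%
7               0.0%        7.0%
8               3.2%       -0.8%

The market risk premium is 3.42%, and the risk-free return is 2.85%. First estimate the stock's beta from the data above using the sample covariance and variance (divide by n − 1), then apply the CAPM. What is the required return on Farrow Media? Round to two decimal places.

2.47%

Mean R_i = (4.2 + 4.6 + 5.7 + 1.1 + 3.2 − 2.9 + 0.0 + 3.2) / 8 = 2.3875%
Mean R_m = (3.5 + 3.8 + 2.8 − 5.3 − 0.9 + 4.7 + 7.0 − 0.8) / 8 = 1.8500%
Σ(R_i − R̄_i)(R_m − R̄_m) = -12.0950  ⇒  Cov = -12.0950 / 7 = -1.7279
Σ(R_m − R̄_m)² = 107.7800  ⇒  Var(R_m) = 107.7800 / 7 = 15.3971
β = Cov / Var(R_m) = -1.7279 / 15.3971 = -0.1122
E(R) = R_f + β × MRP = 2.85% + -0.1122 × 3.42% = 2.47%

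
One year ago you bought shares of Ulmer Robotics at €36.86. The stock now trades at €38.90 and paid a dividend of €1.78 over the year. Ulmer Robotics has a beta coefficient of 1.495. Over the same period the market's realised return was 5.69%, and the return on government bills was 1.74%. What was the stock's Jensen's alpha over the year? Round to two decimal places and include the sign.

Realised HPR = (P1 + D1 − P0) / P0 = (38.90 + 1.78 − 36.86) / 36.86 = 3.82 / 36.86 = 10.3635%
MRP = 5.69% − 1.74% = 3.95%
CAPM required = R_f + β·MRP = 1.74% + 1.495 × 3.95% = 7.64525%
α = realised − required = 10.3635% − 7.64525% = +2.72%

+2.72%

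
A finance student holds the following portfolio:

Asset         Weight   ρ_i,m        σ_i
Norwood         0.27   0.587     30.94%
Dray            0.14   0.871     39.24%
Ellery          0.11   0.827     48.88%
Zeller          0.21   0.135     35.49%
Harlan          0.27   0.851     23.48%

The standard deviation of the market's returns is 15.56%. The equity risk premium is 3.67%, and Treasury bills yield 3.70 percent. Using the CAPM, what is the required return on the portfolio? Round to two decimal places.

β_Norwood = 0.587 × 30.94% / 15.56% = 1.1672
β_Dray = 0.871 × 39.24% / 15.56% = 2.1965
β_Ellery = 0.827 × 48.88% / 15.56% = 2.5979
β_Zeller = 0.135 × 35.49% / 15.56% = 0.3079
β_Harlan = 0.851 × 23.48% / 15.56% = 1.2842
β_P = Σ w_i β_i = 0.27×1.1672 + 0.14×2.1965 + 0.11×2.5979 + 0.21×0.3079 + 0.27×1.2842 = 1.3198
E(R_P) = R_f + β_P × MRP = 3.70% + 1.3198 × 3.67% = 8.54%

8.54%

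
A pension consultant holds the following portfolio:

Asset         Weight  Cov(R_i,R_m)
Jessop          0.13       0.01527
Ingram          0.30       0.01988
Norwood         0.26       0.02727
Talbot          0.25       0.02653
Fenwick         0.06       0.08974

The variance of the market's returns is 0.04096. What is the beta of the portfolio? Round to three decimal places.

0.661

β_Jessop = 0.01527 / 0.04096 = 0.3728
β_Ingram = 0.01988 / 0.04096 = 0.4854
β_Norwood = 0.02727 / 0.04096 = 0.6658
β_Talbot = 0.02653 / 0.04096 = 0.6477
β_Fenwick = 0.08974 / 0.04096 = 2.1909
β_P = Σ w_i β_i = 0.13×0.3728 + 0.30×0.4854 + 0.26×0.6658 + 0.25×0.6477 + 0.06×2.1909 = 0.6606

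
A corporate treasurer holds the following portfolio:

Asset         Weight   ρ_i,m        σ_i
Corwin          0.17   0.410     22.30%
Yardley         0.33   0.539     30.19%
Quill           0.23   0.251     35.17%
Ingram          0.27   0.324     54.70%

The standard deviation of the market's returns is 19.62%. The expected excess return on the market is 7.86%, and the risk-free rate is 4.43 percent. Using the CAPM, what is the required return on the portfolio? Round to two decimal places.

9.93%

β_Corwin = 0.410 × 22.30% / 19.62% = 0.4660
β_Yardley = 0.539 × 30.19% / 19.62% = 0.8294
β_Quill = 0.251 × 35.17% / 19.62% = 0.4499
β_Ingram = 0.324 × 54.70% / 19.62% = 0.9033
β_P = Σ w_i β_i = 0.17×0.4660 + 0.33×0.8294 + 0.23×0.4499 + 0.27×0.9033 = 0.7003
E(R_P) = R_f + β_P × MRP = 4.43% + 0.7003 × 7.86% = 9.93%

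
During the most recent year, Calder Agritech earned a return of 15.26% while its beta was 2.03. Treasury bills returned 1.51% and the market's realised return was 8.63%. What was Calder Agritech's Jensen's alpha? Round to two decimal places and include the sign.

Market excess return = 8.63% − 1.51% = 7.12%
CAPM benchmark = R_f + β(R_m − R_f) = 1.51% + 2.03 × 7.12% = 15.9636%
α = actual − benchmark = 15.26% − 15.9636% = -0.70%

-0.70%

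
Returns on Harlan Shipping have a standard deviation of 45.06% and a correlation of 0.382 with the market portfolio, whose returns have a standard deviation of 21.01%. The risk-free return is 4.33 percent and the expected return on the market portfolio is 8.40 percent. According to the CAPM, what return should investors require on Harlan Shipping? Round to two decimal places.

β = ρ × σ_i / σ_m = 0.382 × 45.06% / 21.01% = 0.8193
MRP = 8.40% − 4.33% = 4.07%
E(R) = 4.33% + 0.8193 × 4.07% = 7.66%

7.66%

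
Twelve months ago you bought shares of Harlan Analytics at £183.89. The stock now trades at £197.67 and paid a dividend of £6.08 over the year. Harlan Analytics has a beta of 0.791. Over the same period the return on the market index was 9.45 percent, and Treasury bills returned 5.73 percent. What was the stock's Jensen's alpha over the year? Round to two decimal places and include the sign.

Realised HPR = (P1 + D1 − P0) / P0 = (197.67 + 6.08 − 183.89) / 183.89 = 19.86 / 183.89 = 10.7999%
MRP = 9.45% − 5.73% = 3.72%
CAPM required = R_f + β·MRP = 5.73% + 0.791 × 3.72% = 8.67252%
α = realised − required = 10.7999% − 8.67252% = +2.13%

+2.13%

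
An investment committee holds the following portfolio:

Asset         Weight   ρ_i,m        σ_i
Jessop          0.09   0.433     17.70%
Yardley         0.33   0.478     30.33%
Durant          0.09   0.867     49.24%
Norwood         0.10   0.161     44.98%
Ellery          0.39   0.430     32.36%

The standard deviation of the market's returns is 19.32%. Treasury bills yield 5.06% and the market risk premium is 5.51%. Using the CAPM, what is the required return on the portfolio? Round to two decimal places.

9.47%

β_Jessop = 0.433 × 17.70% / 19.32% = 0.3967
β_Yardley = 0.478 × 30.33% / 19.32% = 0.7504
β_Durant = 0.867 × 49.24% / 19.32% = 2.2097
β_Norwood = 0.161 × 44.98% / 19.32% = 0.3748
β_Ellery = 0.430 × 32.36% / 19.32% = 0.7202
β_P = Σ w_i β_i = 0.09×0.3967 + 0.33×0.7504 + 0.09×2.2097 + 0.10×0.3748 + 0.39×0.7202 = 0.8006
E(R_P) = R_f + β_P × MRP = 5.06% + 0.8006 × 5.51% = 9.47%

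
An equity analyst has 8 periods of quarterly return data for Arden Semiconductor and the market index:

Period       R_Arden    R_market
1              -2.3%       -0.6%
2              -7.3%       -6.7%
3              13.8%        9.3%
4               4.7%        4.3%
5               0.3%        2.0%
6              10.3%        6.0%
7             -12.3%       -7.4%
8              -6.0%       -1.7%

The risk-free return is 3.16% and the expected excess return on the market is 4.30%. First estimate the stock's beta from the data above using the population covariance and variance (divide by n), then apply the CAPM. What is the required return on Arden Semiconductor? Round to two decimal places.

9.52%

Mean R_i = (-2.3 − 7.3 + 13.8 + 4.7 + 0.3 + 10.3 − 12.3 − 6.0) / 8 = 0.1500%
Mean R_m = (-0.6 − 6.7 + 9.3 + 4.3 + 2.0 + 6.0 − 7.4 − 1.7) / 8 = 0.6500%
Σ(R_i − R̄_i)(R_m − R̄_m) = 361.6800  ⇒  Cov = 361.6800 / 8 = 45.2100
Σ(R_m − R̄_m)² = 244.5000  ⇒  Var(R_m) = 244.5000 / 8 = 30.5625
β = Cov / Var(R_m) = 45.2100 / 30.5625 = 1.4793
E(R) = R_f + β × MRP = 3.16% + 1.4793 × 4.30% = 9.52%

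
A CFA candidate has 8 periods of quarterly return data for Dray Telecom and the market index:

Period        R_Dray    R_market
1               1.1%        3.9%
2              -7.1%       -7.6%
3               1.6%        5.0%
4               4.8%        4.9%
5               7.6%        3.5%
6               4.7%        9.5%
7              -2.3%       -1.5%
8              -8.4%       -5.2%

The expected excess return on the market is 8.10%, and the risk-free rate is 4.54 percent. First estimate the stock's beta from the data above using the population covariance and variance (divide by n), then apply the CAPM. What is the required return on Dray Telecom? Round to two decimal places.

Mean R_i = (1.1 − 7.1 + 1.6 + 4.8 + 7.6 + 4.7 − 2.3 − 8.4) / 8 = 0.2500%
Mean R_m = (3.9 − 7.6 + 5.0 + 4.9 + 3.5 + 9.5 − 1.5 − 5.2) / 8 = 1.5625%
Σ(R_i − R̄_i)(R_m − R̄_m) = 205.0250  ⇒  Cov = 205.0250 / 8 = 25.6281
Σ(R_m − R̄_m)² = 234.2388  ⇒  Var(R_m) = 234.2388 / 8 = 29.2799
β = Cov / Var(R_m) = 25.6281 / 29.2799 = 0.8753
E(R) = R_f + β × MRP = 4.54% + 0.8753 × 8.10% = 11.63%

11.63%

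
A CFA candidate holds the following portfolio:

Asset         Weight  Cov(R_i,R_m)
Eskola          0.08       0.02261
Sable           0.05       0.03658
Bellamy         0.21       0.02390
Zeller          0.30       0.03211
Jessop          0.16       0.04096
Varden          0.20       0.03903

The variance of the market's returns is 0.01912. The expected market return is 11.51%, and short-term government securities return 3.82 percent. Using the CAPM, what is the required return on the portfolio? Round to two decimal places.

16.95%

β_Eskola = 0.02261 / 0.01912 = 1.1825
β_Sable = 0.03658 / 0.01912 = 1.9132
β_Bellamy = 0.02390 / 0.01912 = 1.2500
β_Zeller = 0.03211 / 0.01912 = 1.6794
β_Jessop = 0.04096 / 0.01912 = 2.1423
β_Varden = 0.03903 / 0.01912 = 2.0413
β_P = Σ w_i β_i = 0.08×1.1825 + 0.05×1.9132 + 0.21×1.2500 + 0.30×1.6794 + 0.16×2.1423 + 0.20×2.0413 = 1.7076
MRP = 11.51% − 3.82% = 7.69%
E(R_P) = R_f + β_P × MRP = 3.82% + 1.7076 × 7.69% = 16.95%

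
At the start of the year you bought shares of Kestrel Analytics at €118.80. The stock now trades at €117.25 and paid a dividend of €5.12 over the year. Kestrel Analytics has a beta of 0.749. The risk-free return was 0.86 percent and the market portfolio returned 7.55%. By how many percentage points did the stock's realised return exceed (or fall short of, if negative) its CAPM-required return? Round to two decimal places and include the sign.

Realised HPR = (P1 + D1 − P0) / P0 = (117.25 + 5.12 − 118.80) / 118.80 = 3.57 / 118.80 = 3.0051%
MRP = 7.55% − 0.86% = 6.69%
CAPM required = R_f + β·MRP = 0.86% + 0.749 × 6.69% = 5.87081%
α = realised − required = 3.0051% − 5.87081% = -2.87%

-2.87%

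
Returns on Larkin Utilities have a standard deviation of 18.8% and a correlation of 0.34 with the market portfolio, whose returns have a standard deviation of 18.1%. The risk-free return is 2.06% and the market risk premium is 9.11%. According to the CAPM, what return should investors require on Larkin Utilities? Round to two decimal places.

β = ρ × σ_i / σ_m = 0.34 × 18.8% / 18.1% = 0.3531
E(R) = 2.06% + 0.3531 × 9.11% = 5.28%

5.28%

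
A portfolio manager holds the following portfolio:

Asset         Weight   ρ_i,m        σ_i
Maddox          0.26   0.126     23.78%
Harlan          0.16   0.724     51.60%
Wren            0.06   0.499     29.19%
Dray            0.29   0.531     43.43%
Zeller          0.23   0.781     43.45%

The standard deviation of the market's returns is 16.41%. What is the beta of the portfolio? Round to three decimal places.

β_Maddox = 0.126 × 23.78% / 16.41% = 0.1826
β_Harlan = 0.724 × 51.60% / 16.41% = 2.2766
β_Wren = 0.499 × 29.19% / 16.41% = 0.8876
β_Dray = 0.531 × 43.43% / 16.41% = 1.4053
β_Zeller = 0.781 × 43.45% / 16.41% = 2.0679
β_P = Σ w_i β_i = 0.26×0.1826 + 0.16×2.2766 + 0.06×0.8876 + 0.29×1.4053 + 0.23×2.0679 = 1.3481

1.348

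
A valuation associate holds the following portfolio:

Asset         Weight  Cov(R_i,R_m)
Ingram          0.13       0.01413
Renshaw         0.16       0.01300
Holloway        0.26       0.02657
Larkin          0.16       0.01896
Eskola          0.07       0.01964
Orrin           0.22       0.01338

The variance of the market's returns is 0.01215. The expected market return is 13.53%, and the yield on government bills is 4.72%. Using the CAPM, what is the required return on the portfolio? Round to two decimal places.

17.90%

β_Ingram = 0.01413 / 0.01215 = 1.1630
β_Renshaw = 0.01300 / 0.01215 = 1.0700
β_Holloway = 0.02657 / 0.01215 = 2.1868
β_Larkin = 0.01896 / 0.01215 = 1.5605
β_Eskola = 0.01964 / 0.01215 = 1.6165
β_Orrin = 0.01338 / 0.01215 = 1.1012
β_P = Σ w_i β_i = 0.13×1.1630 + 0.16×1.0700 + 0.26×2.1868 + 0.16×1.5605 + 0.07×1.6165 + 0.22×1.1012 = 1.4961
MRP = 13.53% − 4.72% = 8.81%
E(R_P) = R_f + β_P × MRP = 4.72% + 1.4961 × 8.81% = 17.90%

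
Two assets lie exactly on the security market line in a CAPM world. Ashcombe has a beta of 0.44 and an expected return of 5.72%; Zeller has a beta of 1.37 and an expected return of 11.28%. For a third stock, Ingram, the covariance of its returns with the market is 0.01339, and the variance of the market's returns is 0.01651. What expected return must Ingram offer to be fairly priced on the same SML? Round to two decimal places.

MRP = (11.28% − 5.72%) / (1.37 − 0.44) = 5.9785%
R_f = 5.72% − 0.44 × 5.9785% = 3.0895%
β_Ingram = Cov / Var(R_m) = 0.01339 / 0.01651 = 0.8110
E(R_Ingram) = R_f + β × MRP = 3.0895% + 0.8110 × 5.9785% = 7.94%

7.94%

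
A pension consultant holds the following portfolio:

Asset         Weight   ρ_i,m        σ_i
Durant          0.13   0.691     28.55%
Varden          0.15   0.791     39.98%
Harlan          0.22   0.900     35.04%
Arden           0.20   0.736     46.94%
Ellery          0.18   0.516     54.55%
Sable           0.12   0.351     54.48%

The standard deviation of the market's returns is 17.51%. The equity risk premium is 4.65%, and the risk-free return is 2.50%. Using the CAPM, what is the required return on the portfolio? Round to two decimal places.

β_Durant = 0.691 × 28.55% / 17.51% = 1.1267
β_Varden = 0.791 × 39.98% / 17.51% = 1.8061
β_Harlan = 0.900 × 35.04% / 17.51% = 1.8010
β_Arden = 0.736 × 46.94% / 17.51% = 1.9730
β_Ellery = 0.516 × 54.55% / 17.51% = 1.6075
β_Sable = 0.351 × 54.48% / 17.51% = 1.0921
β_P = Σ w_i β_i = 0.13×1.1267 + 0.15×1.8061 + 0.22×1.8010 + 0.20×1.9730 + 0.18×1.6075 + 0.12×1.0921 = 1.6286
E(R_P) = R_f + β_P × MRP = 2.50% + 1.6286 × 4.65% = 10.07%

10.07%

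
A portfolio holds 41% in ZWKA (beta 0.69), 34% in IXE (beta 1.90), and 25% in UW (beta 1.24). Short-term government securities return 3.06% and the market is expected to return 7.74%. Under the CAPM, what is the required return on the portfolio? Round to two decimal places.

8.86%

β_P = Σ w_i β_i = 0.41×0.69 + 0.34×1.90 + 0.25×1.24 = 1.2389
MRP = 7.74% − 3.06% = 4.68%
E(R_P) = R_f + β_P × MRP = 3.06% + 1.2389 × 4.68% = 8.86%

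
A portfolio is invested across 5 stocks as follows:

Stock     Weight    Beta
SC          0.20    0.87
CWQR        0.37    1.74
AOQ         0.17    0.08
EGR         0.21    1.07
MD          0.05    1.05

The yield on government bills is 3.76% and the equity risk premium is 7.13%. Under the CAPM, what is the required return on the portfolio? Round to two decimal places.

β_P = Σ w_i β_i = 0.20×0.87 + 0.37×1.74 + 0.17×0.08 + 0.21×1.07 + 0.05×1.05 = 1.1086
E(R_P) = R_f + β_P × MRP = 3.76% + 1.1086 × 7.13% = 11.66%

11.66%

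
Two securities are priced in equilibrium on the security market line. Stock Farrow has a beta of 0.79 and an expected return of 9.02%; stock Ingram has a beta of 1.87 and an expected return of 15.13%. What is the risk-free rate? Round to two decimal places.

Both satisfy E(R) = R_f + β·MRP, so the slope of the SML is
MRP = (15.13% − 9.02%) / (1.87 − 0.79) = 6.11% / 1.08 = 5.6574%
R_f = E(R_Farrow) − β_Farrow·MRP = 9.02% − 0.79 × 5.6574% = 4.5507%

4.55%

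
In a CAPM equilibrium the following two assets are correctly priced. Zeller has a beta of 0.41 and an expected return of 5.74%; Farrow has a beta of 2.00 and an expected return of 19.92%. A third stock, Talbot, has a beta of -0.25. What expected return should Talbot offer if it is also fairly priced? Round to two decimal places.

-0.15%

MRP (SML slope) = (19.92% − 5.74%) / (2.00 − 0.41) = 14.18% / 1.59 = 8.9182%
R_f (intercept) = 5.74% − 0.41 × 8.9182% = 2.0835%
E(R_Talbot) = R_f + β × MRP = 2.0835% + -0.25 × 8.9182% = -0.15%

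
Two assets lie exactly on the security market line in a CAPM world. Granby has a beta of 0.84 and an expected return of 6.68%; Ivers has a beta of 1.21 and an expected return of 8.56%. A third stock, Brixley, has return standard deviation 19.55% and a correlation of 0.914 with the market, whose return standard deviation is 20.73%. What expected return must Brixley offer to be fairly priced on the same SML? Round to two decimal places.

6.79%

MRP = (8.56% − 6.68%) / (1.21 − 0.84) = 5.0811%
R_f = 6.68% − 0.84 × 5.0811% = 2.4119%
β_Brixley = ρ·σ_i/σ_m = 0.914 × 19.55 / 20.73 = 0.8620
E(R_Brixley) = R_f + β × MRP = 2.4119% + 0.8620 × 5.0811% = 6.79%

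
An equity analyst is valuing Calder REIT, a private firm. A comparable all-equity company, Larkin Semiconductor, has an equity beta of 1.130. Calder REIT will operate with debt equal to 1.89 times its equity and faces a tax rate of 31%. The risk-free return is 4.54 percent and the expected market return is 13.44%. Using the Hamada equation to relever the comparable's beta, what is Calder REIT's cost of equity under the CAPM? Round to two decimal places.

β_L = β_U × [1 + (1 − t)(D/E)] = 1.130 × [1 + (1 − 0.31) × 1.89]
    = 1.130 × [1 + 0.69 × 1.89] = 1.130 × 2.3041 = 2.6036
MRP = 13.44% − 4.54% = 8.90%
E(R) = R_f + β_L × MRP = 4.54% + 2.6036 × 8.90% = 27.71%

27.71%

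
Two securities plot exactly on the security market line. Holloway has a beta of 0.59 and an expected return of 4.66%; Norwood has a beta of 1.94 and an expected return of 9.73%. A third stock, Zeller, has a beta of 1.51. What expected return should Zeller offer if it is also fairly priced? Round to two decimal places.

MRP (SML slope) = (9.73% − 4.66%) / (1.94 − 0.59) = 5.07% / 1.35 = 3.7556%
R_f (intercept) = 4.66% − 0.59 × 3.7556% = 2.4442%
E(R_Zeller) = R_f + β × MRP = 2.4442% + 1.51 × 3.7556% = 8.12%

8.12%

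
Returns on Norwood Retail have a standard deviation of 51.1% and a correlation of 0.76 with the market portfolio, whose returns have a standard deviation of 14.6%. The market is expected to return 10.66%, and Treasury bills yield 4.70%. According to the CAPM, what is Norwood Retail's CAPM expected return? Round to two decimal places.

20.55%

β = ρ × σ_i / σ_m = 0.76 × 51.1% / 14.6% = 2.6600
MRP = 10.66% − 4.70% = 5.96%
E(R) = 4.70% + 2.6600 × 5.96% = 20.55%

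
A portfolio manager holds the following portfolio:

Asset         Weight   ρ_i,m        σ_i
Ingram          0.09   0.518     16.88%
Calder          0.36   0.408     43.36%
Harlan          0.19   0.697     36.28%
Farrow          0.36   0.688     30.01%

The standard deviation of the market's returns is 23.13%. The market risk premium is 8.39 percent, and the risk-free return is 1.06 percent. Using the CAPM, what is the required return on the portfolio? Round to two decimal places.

β_Ingram = 0.518 × 16.88% / 23.13% = 0.3780
β_Calder = 0.408 × 43.36% / 23.13% = 0.7648
β_Harlan = 0.697 × 36.28% / 23.13% = 1.0933
β_Farrow = 0.688 × 30.01% / 23.13% = 0.8926
β_P = Σ w_i β_i = 0.09×0.3780 + 0.36×0.7648 + 0.19×1.0933 + 0.36×0.8926 = 0.8384
E(R_P) = R_f + β_P × MRP = 1.06% + 0.8384 × 8.39% = 8.09%

8.09%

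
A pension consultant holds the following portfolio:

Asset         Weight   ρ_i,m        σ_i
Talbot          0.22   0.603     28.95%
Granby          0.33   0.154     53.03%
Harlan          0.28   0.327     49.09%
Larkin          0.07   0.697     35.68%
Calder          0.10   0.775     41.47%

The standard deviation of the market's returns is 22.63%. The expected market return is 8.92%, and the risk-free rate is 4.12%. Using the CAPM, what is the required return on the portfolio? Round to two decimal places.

β_Talbot = 0.603 × 28.95% / 22.63% = 0.7714
β_Granby = 0.154 × 53.03% / 22.63% = 0.3609
β_Harlan = 0.327 × 49.09% / 22.63% = 0.7093
β_Larkin = 0.697 × 35.68% / 22.63% = 1.0989
β_Calder = 0.775 × 41.47% / 22.63% = 1.4202
β_P = Σ w_i β_i = 0.22×0.7714 + 0.33×0.3609 + 0.28×0.7093 + 0.07×1.0989 + 0.10×1.4202 = 0.7064
MRP = 8.92% − 4.12% = 4.80%
E(R_P) = R_f + β_P × MRP = 4.12% + 0.7064 × 4.80% = 7.51%

7.51%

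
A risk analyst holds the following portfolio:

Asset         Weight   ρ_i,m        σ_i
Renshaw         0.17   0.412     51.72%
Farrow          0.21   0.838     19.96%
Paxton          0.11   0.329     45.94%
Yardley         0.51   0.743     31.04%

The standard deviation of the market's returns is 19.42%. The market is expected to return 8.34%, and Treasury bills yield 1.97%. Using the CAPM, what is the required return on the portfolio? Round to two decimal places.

β_Renshaw = 0.412 × 51.72% / 19.42% = 1.0973
β_Farrow = 0.838 × 19.96% / 19.42% = 0.8613
β_Paxton = 0.329 × 45.94% / 19.42% = 0.7783
β_Yardley = 0.743 × 31.04% / 19.42% = 1.1876
β_P = Σ w_i β_i = 0.17×1.0973 + 0.21×0.8613 + 0.11×0.7783 + 0.51×1.1876 = 1.0587
MRP = 8.34% − 1.97% = 6.37%
E(R_P) = R_f + β_P × MRP = 1.97% + 1.0587 × 6.37% = 8.71%

8.71%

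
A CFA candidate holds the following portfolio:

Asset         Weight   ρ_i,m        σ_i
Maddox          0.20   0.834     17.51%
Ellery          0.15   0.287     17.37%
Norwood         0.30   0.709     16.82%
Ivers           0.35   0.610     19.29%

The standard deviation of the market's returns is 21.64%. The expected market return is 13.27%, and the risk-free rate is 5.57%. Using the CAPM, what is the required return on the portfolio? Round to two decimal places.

β_Maddox = 0.834 × 17.51% / 21.64% = 0.6748
β_Ellery = 0.287 × 17.37% / 21.64% = 0.2304
β_Norwood = 0.709 × 16.82% / 21.64% = 0.5511
β_Ivers = 0.610 × 19.29% / 21.64% = 0.5438
β_P = Σ w_i β_i = 0.20×0.6748 + 0.15×0.2304 + 0.30×0.5511 + 0.35×0.5438 = 0.5252
MRP = 13.27% − 5.57% = 7.70%
E(R_P) = R_f + β_P × MRP = 5.57% + 0.5252 × 7.70% = 9.61%

9.61%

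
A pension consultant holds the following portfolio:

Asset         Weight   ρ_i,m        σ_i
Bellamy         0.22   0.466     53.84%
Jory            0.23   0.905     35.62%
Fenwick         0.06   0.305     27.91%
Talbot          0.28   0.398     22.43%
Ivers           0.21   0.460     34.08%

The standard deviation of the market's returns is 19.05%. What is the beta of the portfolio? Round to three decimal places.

β_Bellamy = 0.466 × 53.84% / 19.05% = 1.3170
β_Jory = 0.905 × 35.62% / 19.05% = 1.6922
β_Fenwick = 0.305 × 27.91% / 19.05% = 0.4469
β_Talbot = 0.398 × 22.43% / 19.05% = 0.4686
β_Ivers = 0.460 × 34.08% / 19.05% = 0.8229
β_P = Σ w_i β_i = 0.22×1.3170 + 0.23×1.6922 + 0.06×0.4469 + 0.28×0.4686 + 0.21×0.8229 = 1.0098

1.010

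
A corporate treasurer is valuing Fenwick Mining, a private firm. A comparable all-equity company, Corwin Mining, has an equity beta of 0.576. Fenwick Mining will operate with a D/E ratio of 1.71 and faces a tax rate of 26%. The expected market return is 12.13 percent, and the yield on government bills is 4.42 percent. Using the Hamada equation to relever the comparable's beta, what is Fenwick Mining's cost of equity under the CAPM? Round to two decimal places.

14.48%

β_L = β_U × [1 + (1 − t)(D/E)] = 0.576 × [1 + (1 − 0.26) × 1.71]
    = 0.576 × [1 + 0.74 × 1.71] = 0.576 × 2.2654 = 1.3049
MRP = 12.13% − 4.42% = 7.71%
E(R) = R_f + β_L × MRP = 4.42% + 1.3049 × 7.71% = 14.48%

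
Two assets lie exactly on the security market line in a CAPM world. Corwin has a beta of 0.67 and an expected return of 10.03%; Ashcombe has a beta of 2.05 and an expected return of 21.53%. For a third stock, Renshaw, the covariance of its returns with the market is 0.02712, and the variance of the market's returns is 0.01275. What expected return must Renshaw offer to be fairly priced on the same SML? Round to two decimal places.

MRP = (21.53% − 10.03%) / (2.05 − 0.67) = 8.3333%
R_f = 10.03% − 0.67 × 8.3333% = 4.4467%
β_Renshaw = Cov / Var(R_m) = 0.02712 / 0.01275 = 2.1271
E(R_Renshaw) = R_f + β × MRP = 4.4467% + 2.1271 × 8.3333% = 22.17%

22.17%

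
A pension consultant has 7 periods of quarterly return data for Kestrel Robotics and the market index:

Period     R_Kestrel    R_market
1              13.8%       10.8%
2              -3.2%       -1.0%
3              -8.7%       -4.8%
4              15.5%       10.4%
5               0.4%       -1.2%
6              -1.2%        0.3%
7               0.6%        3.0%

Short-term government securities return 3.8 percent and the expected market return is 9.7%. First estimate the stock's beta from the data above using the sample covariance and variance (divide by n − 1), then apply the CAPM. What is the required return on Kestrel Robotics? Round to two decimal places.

Mean R_i = (13.8 − 3.2 − 8.7 + 15.5 + 0.4 − 1.2 + 0.6) / 7 = 2.4571%
Mean R_m = (10.8 − 1.0 − 4.8 + 10.4 − 1.2 + 0.3 + 3.0) / 7 = 2.5000%
Σ(R_i − R̄_i)(R_m − R̄_m) = 313.1600  ⇒  Cov = 313.1600 / 6 = 52.1933
Σ(R_m − R̄_m)² = 215.6200  ⇒  Var(R_m) = 215.6200 / 6 = 35.9367
β = Cov / Var(R_m) = 52.1933 / 35.9367 = 1.4524
MRP = 9.7% − 3.8% = 5.90%
E(R) = R_f + β × MRP = 3.8% + 1.4524 × 5.9% = 12.37%

12.37%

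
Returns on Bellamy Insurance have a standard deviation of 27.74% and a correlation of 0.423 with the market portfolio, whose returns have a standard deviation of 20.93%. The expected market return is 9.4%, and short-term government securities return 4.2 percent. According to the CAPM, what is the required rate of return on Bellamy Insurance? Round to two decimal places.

7.12%

β = ρ × σ_i / σ_m = 0.423 × 27.74% / 20.93% = 0.5606
MRP = 9.4% − 4.2% = 5.20%
E(R) = 4.2% + 0.5606 × 5.2% = 7.12%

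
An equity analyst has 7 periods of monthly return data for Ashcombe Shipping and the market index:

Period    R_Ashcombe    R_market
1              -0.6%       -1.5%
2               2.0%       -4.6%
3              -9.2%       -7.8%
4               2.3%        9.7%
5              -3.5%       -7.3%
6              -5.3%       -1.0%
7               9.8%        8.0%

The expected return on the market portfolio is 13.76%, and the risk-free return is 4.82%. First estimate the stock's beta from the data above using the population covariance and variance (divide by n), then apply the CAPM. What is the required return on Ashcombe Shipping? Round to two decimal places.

10.67%

Mean R_i = (-0.6 + 2.0 − 9.2 + 2.3 − 3.5 − 5.3 + 9.8) / 7 = -0.6429%
Mean R_m = (-1.5 − 4.6 − 7.8 + 9.7 − 7.3 − 1.0 + 8.0) / 7 = -0.6429%
Σ(R_i − R̄_i)(R_m − R̄_m) = 192.1271  ⇒  Cov = 192.1271 / 7 = 27.4467
Σ(R_m − R̄_m)² = 293.7371  ⇒  Var(R_m) = 293.7371 / 7 = 41.9624
β = Cov / Var(R_m) = 27.4467 / 41.9624 = 0.6541
MRP = 13.76% − 4.82% = 8.94%
E(R) = R_f + β × MRP = 4.82% + 0.6541 × 8.94% = 10.67%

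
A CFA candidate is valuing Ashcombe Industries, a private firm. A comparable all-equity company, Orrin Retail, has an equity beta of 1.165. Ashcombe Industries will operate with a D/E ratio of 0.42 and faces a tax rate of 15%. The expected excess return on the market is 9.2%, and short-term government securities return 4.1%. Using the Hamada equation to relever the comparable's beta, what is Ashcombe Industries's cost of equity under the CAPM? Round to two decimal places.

β_L = β_U × [1 + (1 − t)(D/E)] = 1.165 × [1 + (1 − 0.15) × 0.42]
    = 1.165 × [1 + 0.85 × 0.42] = 1.165 × 1.3570 = 1.5809
E(R) = R_f + β_L × MRP = 4.1% + 1.5809 × 9.2% = 18.64%

18.64%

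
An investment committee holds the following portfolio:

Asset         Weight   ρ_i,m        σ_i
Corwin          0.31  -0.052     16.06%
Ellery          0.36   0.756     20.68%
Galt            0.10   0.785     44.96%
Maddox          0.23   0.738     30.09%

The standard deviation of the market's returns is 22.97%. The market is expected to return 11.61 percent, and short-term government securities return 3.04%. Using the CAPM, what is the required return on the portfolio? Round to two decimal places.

8.27%

β_Corwin = -0.052 × 16.06% / 22.97% = -0.0364
β_Ellery = 0.756 × 20.68% / 22.97% = 0.6806
β_Galt = 0.785 × 44.96% / 22.97% = 1.5365
β_Maddox = 0.738 × 30.09% / 22.97% = 0.9668
β_P = Σ w_i β_i = 0.31×-0.0364 + 0.36×0.6806 + 0.10×1.5365 + 0.23×0.9668 = 0.6097
MRP = 11.61% − 3.04% = 8.57%
E(R_P) = R_f + β_P × MRP = 3.04% + 0.6097 × 8.57% = 8.27%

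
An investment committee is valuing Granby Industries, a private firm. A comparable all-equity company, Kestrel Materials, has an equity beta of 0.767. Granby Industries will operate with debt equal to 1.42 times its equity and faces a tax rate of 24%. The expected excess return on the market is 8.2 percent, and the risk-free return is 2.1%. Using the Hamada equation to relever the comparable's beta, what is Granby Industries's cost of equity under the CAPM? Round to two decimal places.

β_L = β_U × [1 + (1 − t)(D/E)] = 0.767 × [1 + (1 − 0.24) × 1.42]
    = 0.767 × [1 + 0.76 × 1.42] = 0.767 × 2.0792 = 1.5947
E(R) = R_f + β_L × MRP = 2.1% + 1.5947 × 8.2% = 15.18%

15.18%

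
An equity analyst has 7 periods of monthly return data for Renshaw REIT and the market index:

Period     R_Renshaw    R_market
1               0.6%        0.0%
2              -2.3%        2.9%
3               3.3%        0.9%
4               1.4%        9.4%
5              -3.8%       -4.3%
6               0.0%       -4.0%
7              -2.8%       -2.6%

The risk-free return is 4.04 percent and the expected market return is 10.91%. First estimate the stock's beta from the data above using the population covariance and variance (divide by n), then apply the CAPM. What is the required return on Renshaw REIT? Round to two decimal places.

Mean R_i = (0.6 − 2.3 + 3.3 + 1.4 − 3.8 + 0.0 − 2.8) / 7 = -0.5143%
Mean R_m = (0.0 + 2.9 + 0.9 + 9.4 − 4.3 − 4.0 − 2.6) / 7 = 0.3286%
Σ(R_i − R̄_i)(R_m − R̄_m) = 34.2629  ⇒  Cov = 34.2629 / 7 = 4.8947
Σ(R_m − R̄_m)² = 138.0743  ⇒  Var(R_m) = 138.0743 / 7 = 19.7249
β = Cov / Var(R_m) = 4.8947 / 19.7249 = 0.2481
MRP = 10.91% − 4.04% = 6.87%
E(R) = R_f + β × MRP = 4.04% + 0.2481 × 6.87% = 5.74%

5.74%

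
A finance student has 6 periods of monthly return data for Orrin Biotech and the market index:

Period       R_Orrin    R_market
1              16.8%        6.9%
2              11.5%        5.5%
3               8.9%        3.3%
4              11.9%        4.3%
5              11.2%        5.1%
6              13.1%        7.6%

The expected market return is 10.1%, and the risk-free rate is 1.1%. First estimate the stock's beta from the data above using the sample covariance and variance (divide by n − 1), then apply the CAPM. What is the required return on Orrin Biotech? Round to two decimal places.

12.61%

Mean R_i = (16.8 + 11.5 + 8.9 + 11.9 + 11.2 + 13.1) / 6 = 12.2333%
Mean R_m = (6.9 + 5.5 + 3.3 + 4.3 + 5.1 + 7.6) / 6 = 5.4500%
Σ(R_i − R̄_i)(R_m − R̄_m) = 16.3600  ⇒  Cov = 16.3600 / 5 = 3.2720
Σ(R_m − R̄_m)² = 12.7950  ⇒  Var(R_m) = 12.7950 / 5 = 2.5590
β = Cov / Var(R_m) = 3.2720 / 2.5590 = 1.2786
MRP = 10.1% − 1.1% = 9.00%
E(R) = R_f + β × MRP = 1.1% + 1.2786 × 9.0% = 12.61%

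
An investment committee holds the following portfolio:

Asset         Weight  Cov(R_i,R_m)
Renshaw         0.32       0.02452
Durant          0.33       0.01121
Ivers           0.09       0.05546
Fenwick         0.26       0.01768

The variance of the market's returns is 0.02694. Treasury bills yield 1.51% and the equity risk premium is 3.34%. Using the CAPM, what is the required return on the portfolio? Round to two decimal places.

β_Renshaw = 0.02452 / 0.02694 = 0.9102
β_Durant = 0.01121 / 0.02694 = 0.4161
β_Ivers = 0.05546 / 0.02694 = 2.0586
β_Fenwick = 0.01768 / 0.02694 = 0.6563
β_P = Σ w_i β_i = 0.32×0.9102 + 0.33×0.4161 + 0.09×2.0586 + 0.26×0.6563 = 0.7845
E(R_P) = R_f + β_P × MRP = 1.51% + 0.7845 × 3.34% = 4.13%

4.13%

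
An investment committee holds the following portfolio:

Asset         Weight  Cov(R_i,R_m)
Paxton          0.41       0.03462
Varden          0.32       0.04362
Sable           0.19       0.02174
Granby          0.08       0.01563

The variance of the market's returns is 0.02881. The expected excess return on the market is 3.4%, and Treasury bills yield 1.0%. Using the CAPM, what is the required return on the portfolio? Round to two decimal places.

β_Paxton = 0.03462 / 0.02881 = 1.2017
β_Varden = 0.04362 / 0.02881 = 1.5141
β_Sable = 0.02174 / 0.02881 = 0.7546
β_Granby = 0.01563 / 0.02881 = 0.5425
β_P = Σ w_i β_i = 0.41×1.2017 + 0.32×1.5141 + 0.19×0.7546 + 0.08×0.5425 = 1.1640
E(R_P) = R_f + β_P × MRP = 1.0% + 1.1640 × 3.4% = 4.96%

4.96%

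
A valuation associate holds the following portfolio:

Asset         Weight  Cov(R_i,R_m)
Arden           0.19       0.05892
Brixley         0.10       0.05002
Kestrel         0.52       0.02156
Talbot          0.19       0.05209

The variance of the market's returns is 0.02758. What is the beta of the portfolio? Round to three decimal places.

β_Arden = 0.05892 / 0.02758 = 2.1363
β_Brixley = 0.05002 / 0.02758 = 1.8136
β_Kestrel = 0.02156 / 0.02758 = 0.7817
β_Talbot = 0.05209 / 0.02758 = 1.8887
β_P = Σ w_i β_i = 0.19×2.1363 + 0.10×1.8136 + 0.52×0.7817 + 0.19×1.8887 = 1.3526

1.353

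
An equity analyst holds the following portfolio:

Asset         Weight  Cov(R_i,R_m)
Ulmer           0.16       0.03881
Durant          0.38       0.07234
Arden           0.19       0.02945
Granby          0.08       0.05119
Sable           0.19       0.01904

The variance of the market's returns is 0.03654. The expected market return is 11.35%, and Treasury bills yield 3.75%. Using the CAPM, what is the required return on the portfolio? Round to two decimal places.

13.53%

β_Ulmer = 0.03881 / 0.03654 = 1.0621
β_Durant = 0.07234 / 0.03654 = 1.9797
β_Arden = 0.02945 / 0.03654 = 0.8060
β_Granby = 0.05119 / 0.03654 = 1.4009
β_Sable = 0.01904 / 0.03654 = 0.5211
β_P = Σ w_i β_i = 0.16×1.0621 + 0.38×1.9797 + 0.19×0.8060 + 0.08×1.4009 + 0.19×0.5211 = 1.2864
MRP = 11.35% − 3.75% = 7.60%
E(R_P) = R_f + β_P × MRP = 3.75% + 1.2864 × 7.60% = 13.53%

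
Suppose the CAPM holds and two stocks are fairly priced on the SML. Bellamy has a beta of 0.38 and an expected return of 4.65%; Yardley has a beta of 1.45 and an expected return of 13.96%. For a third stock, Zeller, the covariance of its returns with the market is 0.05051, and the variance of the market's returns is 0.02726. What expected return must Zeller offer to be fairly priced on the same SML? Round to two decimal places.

MRP = (13.96% − 4.65%) / (1.45 − 0.38) = 8.7009%
R_f = 4.65% − 0.38 × 8.7009% = 1.3437%
β_Zeller = Cov / Var(R_m) = 0.05051 / 0.02726 = 1.8529
E(R_Zeller) = R_f + β × MRP = 1.3437% + 1.8529 × 8.7009% = 17.47%

17.47%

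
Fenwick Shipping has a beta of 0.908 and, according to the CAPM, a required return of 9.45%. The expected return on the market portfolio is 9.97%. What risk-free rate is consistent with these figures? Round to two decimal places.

E(R) = R_f + β(E(R_m) − R_f) = R_f(1 − β) + β·E(R_m)
9.45% = R_f × (1 − 0.908) + 0.908 × 9.97%
9.45% = R_f × 0.092 + 9.05276%
R_f = (9.45% − 9.05276%) / 0.092 = 4.32%

4.32%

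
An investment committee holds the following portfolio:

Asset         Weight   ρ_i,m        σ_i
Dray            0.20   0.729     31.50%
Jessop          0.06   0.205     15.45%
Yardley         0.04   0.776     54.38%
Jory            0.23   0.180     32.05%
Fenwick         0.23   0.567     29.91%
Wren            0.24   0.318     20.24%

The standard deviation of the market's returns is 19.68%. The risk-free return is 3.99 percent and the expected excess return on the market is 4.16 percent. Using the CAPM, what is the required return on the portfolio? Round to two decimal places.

β_Dray = 0.729 × 31.50% / 19.68% = 1.1668
β_Jessop = 0.205 × 15.45% / 19.68% = 0.1609
β_Yardley = 0.776 × 54.38% / 19.68% = 2.1443
β_Jory = 0.180 × 32.05% / 19.68% = 0.2931
β_Fenwick = 0.567 × 29.91% / 19.68% = 0.8617
β_Wren = 0.318 × 20.24% / 19.68% = 0.3270
β_P = Σ w_i β_i = 0.20×1.1668 + 0.06×0.1609 + 0.04×2.1443 + 0.23×0.2931 + 0.23×0.8617 + 0.24×0.3270 = 0.6729
E(R_P) = R_f + β_P × MRP = 3.99% + 0.6729 × 4.16% = 6.79%

6.79%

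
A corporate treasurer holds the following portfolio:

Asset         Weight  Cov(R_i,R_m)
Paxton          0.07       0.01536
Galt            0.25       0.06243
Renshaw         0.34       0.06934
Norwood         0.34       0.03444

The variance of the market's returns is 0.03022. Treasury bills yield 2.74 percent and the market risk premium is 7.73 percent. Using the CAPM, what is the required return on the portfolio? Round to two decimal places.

16.03%

β_Paxton = 0.01536 / 0.03022 = 0.5083
β_Galt = 0.06243 / 0.03022 = 2.0659
β_Renshaw = 0.06934 / 0.03022 = 2.2945
β_Norwood = 0.03444 / 0.03022 = 1.1396
β_P = Σ w_i β_i = 0.07×0.5083 + 0.25×2.0659 + 0.34×2.2945 + 0.34×1.1396 = 1.7197
E(R_P) = R_f + β_P × MRP = 2.74% + 1.7197 × 7.73% = 16.03%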